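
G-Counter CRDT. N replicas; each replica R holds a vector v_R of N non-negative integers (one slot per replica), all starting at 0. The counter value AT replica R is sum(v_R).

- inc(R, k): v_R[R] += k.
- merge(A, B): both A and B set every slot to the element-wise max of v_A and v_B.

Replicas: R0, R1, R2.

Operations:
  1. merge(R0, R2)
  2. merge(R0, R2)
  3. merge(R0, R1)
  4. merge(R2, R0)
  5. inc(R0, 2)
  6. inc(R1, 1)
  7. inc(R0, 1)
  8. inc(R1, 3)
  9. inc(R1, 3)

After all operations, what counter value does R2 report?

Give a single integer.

Op 1: merge R0<->R2 -> R0=(0,0,0) R2=(0,0,0)
Op 2: merge R0<->R2 -> R0=(0,0,0) R2=(0,0,0)
Op 3: merge R0<->R1 -> R0=(0,0,0) R1=(0,0,0)
Op 4: merge R2<->R0 -> R2=(0,0,0) R0=(0,0,0)
Op 5: inc R0 by 2 -> R0=(2,0,0) value=2
Op 6: inc R1 by 1 -> R1=(0,1,0) value=1
Op 7: inc R0 by 1 -> R0=(3,0,0) value=3
Op 8: inc R1 by 3 -> R1=(0,4,0) value=4
Op 9: inc R1 by 3 -> R1=(0,7,0) value=7

Answer: 0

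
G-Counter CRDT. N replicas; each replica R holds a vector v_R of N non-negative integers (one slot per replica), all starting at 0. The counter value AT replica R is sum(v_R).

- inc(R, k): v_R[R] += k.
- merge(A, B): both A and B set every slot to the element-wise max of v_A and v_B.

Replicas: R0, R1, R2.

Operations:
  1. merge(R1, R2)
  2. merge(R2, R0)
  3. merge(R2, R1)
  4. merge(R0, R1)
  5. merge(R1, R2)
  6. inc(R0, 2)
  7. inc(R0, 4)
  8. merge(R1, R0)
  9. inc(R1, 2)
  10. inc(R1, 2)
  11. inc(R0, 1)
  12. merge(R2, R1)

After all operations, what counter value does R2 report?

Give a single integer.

Answer: 10

Derivation:
Op 1: merge R1<->R2 -> R1=(0,0,0) R2=(0,0,0)
Op 2: merge R2<->R0 -> R2=(0,0,0) R0=(0,0,0)
Op 3: merge R2<->R1 -> R2=(0,0,0) R1=(0,0,0)
Op 4: merge R0<->R1 -> R0=(0,0,0) R1=(0,0,0)
Op 5: merge R1<->R2 -> R1=(0,0,0) R2=(0,0,0)
Op 6: inc R0 by 2 -> R0=(2,0,0) value=2
Op 7: inc R0 by 4 -> R0=(6,0,0) value=6
Op 8: merge R1<->R0 -> R1=(6,0,0) R0=(6,0,0)
Op 9: inc R1 by 2 -> R1=(6,2,0) value=8
Op 10: inc R1 by 2 -> R1=(6,4,0) value=10
Op 11: inc R0 by 1 -> R0=(7,0,0) value=7
Op 12: merge R2<->R1 -> R2=(6,4,0) R1=(6,4,0)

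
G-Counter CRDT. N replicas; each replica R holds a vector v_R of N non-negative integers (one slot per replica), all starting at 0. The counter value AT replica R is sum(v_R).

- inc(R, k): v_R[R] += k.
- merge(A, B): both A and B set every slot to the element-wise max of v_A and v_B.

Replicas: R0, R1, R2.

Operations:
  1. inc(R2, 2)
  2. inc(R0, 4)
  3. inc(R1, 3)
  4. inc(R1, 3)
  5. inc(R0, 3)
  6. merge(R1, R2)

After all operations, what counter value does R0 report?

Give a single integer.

Answer: 7

Derivation:
Op 1: inc R2 by 2 -> R2=(0,0,2) value=2
Op 2: inc R0 by 4 -> R0=(4,0,0) value=4
Op 3: inc R1 by 3 -> R1=(0,3,0) value=3
Op 4: inc R1 by 3 -> R1=(0,6,0) value=6
Op 5: inc R0 by 3 -> R0=(7,0,0) value=7
Op 6: merge R1<->R2 -> R1=(0,6,2) R2=(0,6,2)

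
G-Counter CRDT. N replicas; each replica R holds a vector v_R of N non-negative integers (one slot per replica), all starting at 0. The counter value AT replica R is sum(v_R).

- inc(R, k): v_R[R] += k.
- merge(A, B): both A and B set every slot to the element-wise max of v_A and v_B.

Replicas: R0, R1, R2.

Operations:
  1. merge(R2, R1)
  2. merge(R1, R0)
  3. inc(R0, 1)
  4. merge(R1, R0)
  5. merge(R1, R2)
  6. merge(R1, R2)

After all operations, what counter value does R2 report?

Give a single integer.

Answer: 1

Derivation:
Op 1: merge R2<->R1 -> R2=(0,0,0) R1=(0,0,0)
Op 2: merge R1<->R0 -> R1=(0,0,0) R0=(0,0,0)
Op 3: inc R0 by 1 -> R0=(1,0,0) value=1
Op 4: merge R1<->R0 -> R1=(1,0,0) R0=(1,0,0)
Op 5: merge R1<->R2 -> R1=(1,0,0) R2=(1,0,0)
Op 6: merge R1<->R2 -> R1=(1,0,0) R2=(1,0,0)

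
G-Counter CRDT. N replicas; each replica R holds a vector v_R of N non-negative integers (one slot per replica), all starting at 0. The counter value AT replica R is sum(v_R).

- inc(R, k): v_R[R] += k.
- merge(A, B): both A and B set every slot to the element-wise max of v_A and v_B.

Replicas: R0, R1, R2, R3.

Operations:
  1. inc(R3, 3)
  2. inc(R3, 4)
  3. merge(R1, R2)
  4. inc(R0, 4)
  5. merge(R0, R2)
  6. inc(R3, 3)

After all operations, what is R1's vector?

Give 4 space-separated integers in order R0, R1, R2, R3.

Op 1: inc R3 by 3 -> R3=(0,0,0,3) value=3
Op 2: inc R3 by 4 -> R3=(0,0,0,7) value=7
Op 3: merge R1<->R2 -> R1=(0,0,0,0) R2=(0,0,0,0)
Op 4: inc R0 by 4 -> R0=(4,0,0,0) value=4
Op 5: merge R0<->R2 -> R0=(4,0,0,0) R2=(4,0,0,0)
Op 6: inc R3 by 3 -> R3=(0,0,0,10) value=10

Answer: 0 0 0 0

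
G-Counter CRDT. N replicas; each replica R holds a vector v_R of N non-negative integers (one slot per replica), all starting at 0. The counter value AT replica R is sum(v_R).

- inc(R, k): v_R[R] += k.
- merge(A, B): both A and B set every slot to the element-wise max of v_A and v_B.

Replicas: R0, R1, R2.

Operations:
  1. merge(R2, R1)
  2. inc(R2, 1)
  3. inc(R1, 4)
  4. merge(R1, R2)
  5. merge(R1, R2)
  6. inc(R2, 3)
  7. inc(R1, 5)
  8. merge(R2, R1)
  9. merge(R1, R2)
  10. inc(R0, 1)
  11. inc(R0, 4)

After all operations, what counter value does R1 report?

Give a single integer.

Op 1: merge R2<->R1 -> R2=(0,0,0) R1=(0,0,0)
Op 2: inc R2 by 1 -> R2=(0,0,1) value=1
Op 3: inc R1 by 4 -> R1=(0,4,0) value=4
Op 4: merge R1<->R2 -> R1=(0,4,1) R2=(0,4,1)
Op 5: merge R1<->R2 -> R1=(0,4,1) R2=(0,4,1)
Op 6: inc R2 by 3 -> R2=(0,4,4) value=8
Op 7: inc R1 by 5 -> R1=(0,9,1) value=10
Op 8: merge R2<->R1 -> R2=(0,9,4) R1=(0,9,4)
Op 9: merge R1<->R2 -> R1=(0,9,4) R2=(0,9,4)
Op 10: inc R0 by 1 -> R0=(1,0,0) value=1
Op 11: inc R0 by 4 -> R0=(5,0,0) value=5

Answer: 13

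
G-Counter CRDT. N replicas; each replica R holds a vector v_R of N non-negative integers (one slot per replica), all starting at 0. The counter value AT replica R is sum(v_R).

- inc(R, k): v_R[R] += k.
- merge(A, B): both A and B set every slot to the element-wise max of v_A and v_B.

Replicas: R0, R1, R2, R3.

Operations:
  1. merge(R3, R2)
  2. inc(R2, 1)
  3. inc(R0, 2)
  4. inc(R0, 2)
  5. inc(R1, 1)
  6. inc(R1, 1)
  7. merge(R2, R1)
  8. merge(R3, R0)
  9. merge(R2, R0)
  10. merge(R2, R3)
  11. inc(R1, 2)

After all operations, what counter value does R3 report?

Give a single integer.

Op 1: merge R3<->R2 -> R3=(0,0,0,0) R2=(0,0,0,0)
Op 2: inc R2 by 1 -> R2=(0,0,1,0) value=1
Op 3: inc R0 by 2 -> R0=(2,0,0,0) value=2
Op 4: inc R0 by 2 -> R0=(4,0,0,0) value=4
Op 5: inc R1 by 1 -> R1=(0,1,0,0) value=1
Op 6: inc R1 by 1 -> R1=(0,2,0,0) value=2
Op 7: merge R2<->R1 -> R2=(0,2,1,0) R1=(0,2,1,0)
Op 8: merge R3<->R0 -> R3=(4,0,0,0) R0=(4,0,0,0)
Op 9: merge R2<->R0 -> R2=(4,2,1,0) R0=(4,2,1,0)
Op 10: merge R2<->R3 -> R2=(4,2,1,0) R3=(4,2,1,0)
Op 11: inc R1 by 2 -> R1=(0,4,1,0) value=5

Answer: 7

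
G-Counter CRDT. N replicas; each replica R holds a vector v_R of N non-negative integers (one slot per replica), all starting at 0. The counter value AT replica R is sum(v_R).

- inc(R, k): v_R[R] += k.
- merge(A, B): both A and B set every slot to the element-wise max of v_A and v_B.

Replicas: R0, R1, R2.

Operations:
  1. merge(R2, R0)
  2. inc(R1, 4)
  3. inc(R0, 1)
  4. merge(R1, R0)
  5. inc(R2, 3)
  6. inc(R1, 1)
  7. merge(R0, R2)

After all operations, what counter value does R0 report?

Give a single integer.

Op 1: merge R2<->R0 -> R2=(0,0,0) R0=(0,0,0)
Op 2: inc R1 by 4 -> R1=(0,4,0) value=4
Op 3: inc R0 by 1 -> R0=(1,0,0) value=1
Op 4: merge R1<->R0 -> R1=(1,4,0) R0=(1,4,0)
Op 5: inc R2 by 3 -> R2=(0,0,3) value=3
Op 6: inc R1 by 1 -> R1=(1,5,0) value=6
Op 7: merge R0<->R2 -> R0=(1,4,3) R2=(1,4,3)

Answer: 8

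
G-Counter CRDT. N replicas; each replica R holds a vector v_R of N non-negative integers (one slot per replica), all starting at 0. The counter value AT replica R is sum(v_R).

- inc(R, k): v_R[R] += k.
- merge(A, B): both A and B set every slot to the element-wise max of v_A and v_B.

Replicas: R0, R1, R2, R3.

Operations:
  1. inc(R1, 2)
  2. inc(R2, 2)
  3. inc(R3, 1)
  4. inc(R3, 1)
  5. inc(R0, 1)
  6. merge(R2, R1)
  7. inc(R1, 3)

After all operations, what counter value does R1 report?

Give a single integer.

Answer: 7

Derivation:
Op 1: inc R1 by 2 -> R1=(0,2,0,0) value=2
Op 2: inc R2 by 2 -> R2=(0,0,2,0) value=2
Op 3: inc R3 by 1 -> R3=(0,0,0,1) value=1
Op 4: inc R3 by 1 -> R3=(0,0,0,2) value=2
Op 5: inc R0 by 1 -> R0=(1,0,0,0) value=1
Op 6: merge R2<->R1 -> R2=(0,2,2,0) R1=(0,2,2,0)
Op 7: inc R1 by 3 -> R1=(0,5,2,0) value=7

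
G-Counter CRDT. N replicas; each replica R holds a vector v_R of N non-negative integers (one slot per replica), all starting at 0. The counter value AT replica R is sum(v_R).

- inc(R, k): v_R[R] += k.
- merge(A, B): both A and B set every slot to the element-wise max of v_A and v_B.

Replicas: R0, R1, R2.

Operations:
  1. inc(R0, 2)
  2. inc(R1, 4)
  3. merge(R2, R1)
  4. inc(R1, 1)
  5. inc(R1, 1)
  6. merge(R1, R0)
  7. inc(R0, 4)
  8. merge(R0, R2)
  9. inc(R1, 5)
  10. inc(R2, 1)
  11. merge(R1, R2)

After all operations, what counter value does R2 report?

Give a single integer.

Op 1: inc R0 by 2 -> R0=(2,0,0) value=2
Op 2: inc R1 by 4 -> R1=(0,4,0) value=4
Op 3: merge R2<->R1 -> R2=(0,4,0) R1=(0,4,0)
Op 4: inc R1 by 1 -> R1=(0,5,0) value=5
Op 5: inc R1 by 1 -> R1=(0,6,0) value=6
Op 6: merge R1<->R0 -> R1=(2,6,0) R0=(2,6,0)
Op 7: inc R0 by 4 -> R0=(6,6,0) value=12
Op 8: merge R0<->R2 -> R0=(6,6,0) R2=(6,6,0)
Op 9: inc R1 by 5 -> R1=(2,11,0) value=13
Op 10: inc R2 by 1 -> R2=(6,6,1) value=13
Op 11: merge R1<->R2 -> R1=(6,11,1) R2=(6,11,1)

Answer: 18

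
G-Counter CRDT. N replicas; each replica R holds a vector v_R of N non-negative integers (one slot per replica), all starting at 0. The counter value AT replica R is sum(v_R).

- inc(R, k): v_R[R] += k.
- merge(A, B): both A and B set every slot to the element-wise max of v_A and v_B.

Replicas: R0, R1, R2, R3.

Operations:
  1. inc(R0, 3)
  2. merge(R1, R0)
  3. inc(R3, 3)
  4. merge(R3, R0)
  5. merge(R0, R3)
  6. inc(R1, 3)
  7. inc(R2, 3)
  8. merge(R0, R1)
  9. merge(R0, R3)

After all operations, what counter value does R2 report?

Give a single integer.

Op 1: inc R0 by 3 -> R0=(3,0,0,0) value=3
Op 2: merge R1<->R0 -> R1=(3,0,0,0) R0=(3,0,0,0)
Op 3: inc R3 by 3 -> R3=(0,0,0,3) value=3
Op 4: merge R3<->R0 -> R3=(3,0,0,3) R0=(3,0,0,3)
Op 5: merge R0<->R3 -> R0=(3,0,0,3) R3=(3,0,0,3)
Op 6: inc R1 by 3 -> R1=(3,3,0,0) value=6
Op 7: inc R2 by 3 -> R2=(0,0,3,0) value=3
Op 8: merge R0<->R1 -> R0=(3,3,0,3) R1=(3,3,0,3)
Op 9: merge R0<->R3 -> R0=(3,3,0,3) R3=(3,3,0,3)

Answer: 3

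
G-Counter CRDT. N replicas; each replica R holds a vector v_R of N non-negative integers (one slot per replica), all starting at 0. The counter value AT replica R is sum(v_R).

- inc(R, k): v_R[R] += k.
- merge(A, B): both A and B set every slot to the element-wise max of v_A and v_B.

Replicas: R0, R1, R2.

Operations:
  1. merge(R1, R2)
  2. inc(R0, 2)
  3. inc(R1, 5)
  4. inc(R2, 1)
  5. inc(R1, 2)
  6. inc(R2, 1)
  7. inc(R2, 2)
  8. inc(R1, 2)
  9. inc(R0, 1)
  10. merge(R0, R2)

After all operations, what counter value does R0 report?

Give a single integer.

Op 1: merge R1<->R2 -> R1=(0,0,0) R2=(0,0,0)
Op 2: inc R0 by 2 -> R0=(2,0,0) value=2
Op 3: inc R1 by 5 -> R1=(0,5,0) value=5
Op 4: inc R2 by 1 -> R2=(0,0,1) value=1
Op 5: inc R1 by 2 -> R1=(0,7,0) value=7
Op 6: inc R2 by 1 -> R2=(0,0,2) value=2
Op 7: inc R2 by 2 -> R2=(0,0,4) value=4
Op 8: inc R1 by 2 -> R1=(0,9,0) value=9
Op 9: inc R0 by 1 -> R0=(3,0,0) value=3
Op 10: merge R0<->R2 -> R0=(3,0,4) R2=(3,0,4)

Answer: 7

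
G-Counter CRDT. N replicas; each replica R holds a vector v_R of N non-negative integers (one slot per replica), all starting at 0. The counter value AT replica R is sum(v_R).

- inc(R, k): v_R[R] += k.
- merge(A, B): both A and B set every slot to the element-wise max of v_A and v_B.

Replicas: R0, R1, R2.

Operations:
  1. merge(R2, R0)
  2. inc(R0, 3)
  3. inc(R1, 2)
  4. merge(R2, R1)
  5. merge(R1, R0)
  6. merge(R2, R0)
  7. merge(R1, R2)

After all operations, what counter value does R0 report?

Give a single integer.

Answer: 5

Derivation:
Op 1: merge R2<->R0 -> R2=(0,0,0) R0=(0,0,0)
Op 2: inc R0 by 3 -> R0=(3,0,0) value=3
Op 3: inc R1 by 2 -> R1=(0,2,0) value=2
Op 4: merge R2<->R1 -> R2=(0,2,0) R1=(0,2,0)
Op 5: merge R1<->R0 -> R1=(3,2,0) R0=(3,2,0)
Op 6: merge R2<->R0 -> R2=(3,2,0) R0=(3,2,0)
Op 7: merge R1<->R2 -> R1=(3,2,0) R2=(3,2,0)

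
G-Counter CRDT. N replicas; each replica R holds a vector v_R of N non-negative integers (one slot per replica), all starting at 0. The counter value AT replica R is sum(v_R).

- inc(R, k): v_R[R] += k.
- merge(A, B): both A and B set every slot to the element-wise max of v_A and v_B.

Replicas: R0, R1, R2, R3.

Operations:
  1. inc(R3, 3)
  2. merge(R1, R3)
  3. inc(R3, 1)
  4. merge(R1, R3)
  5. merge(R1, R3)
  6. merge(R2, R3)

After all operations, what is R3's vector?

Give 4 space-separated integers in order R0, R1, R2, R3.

Answer: 0 0 0 4

Derivation:
Op 1: inc R3 by 3 -> R3=(0,0,0,3) value=3
Op 2: merge R1<->R3 -> R1=(0,0,0,3) R3=(0,0,0,3)
Op 3: inc R3 by 1 -> R3=(0,0,0,4) value=4
Op 4: merge R1<->R3 -> R1=(0,0,0,4) R3=(0,0,0,4)
Op 5: merge R1<->R3 -> R1=(0,0,0,4) R3=(0,0,0,4)
Op 6: merge R2<->R3 -> R2=(0,0,0,4) R3=(0,0,0,4)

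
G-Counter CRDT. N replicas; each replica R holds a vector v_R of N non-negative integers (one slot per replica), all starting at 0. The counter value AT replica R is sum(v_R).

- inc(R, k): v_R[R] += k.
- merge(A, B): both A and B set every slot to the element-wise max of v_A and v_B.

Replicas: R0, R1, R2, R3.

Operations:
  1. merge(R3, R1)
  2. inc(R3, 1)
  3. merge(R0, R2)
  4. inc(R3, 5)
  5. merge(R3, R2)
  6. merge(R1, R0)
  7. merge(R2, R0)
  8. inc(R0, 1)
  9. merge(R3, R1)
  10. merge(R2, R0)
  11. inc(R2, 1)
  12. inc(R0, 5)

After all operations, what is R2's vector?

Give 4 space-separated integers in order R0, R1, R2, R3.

Op 1: merge R3<->R1 -> R3=(0,0,0,0) R1=(0,0,0,0)
Op 2: inc R3 by 1 -> R3=(0,0,0,1) value=1
Op 3: merge R0<->R2 -> R0=(0,0,0,0) R2=(0,0,0,0)
Op 4: inc R3 by 5 -> R3=(0,0,0,6) value=6
Op 5: merge R3<->R2 -> R3=(0,0,0,6) R2=(0,0,0,6)
Op 6: merge R1<->R0 -> R1=(0,0,0,0) R0=(0,0,0,0)
Op 7: merge R2<->R0 -> R2=(0,0,0,6) R0=(0,0,0,6)
Op 8: inc R0 by 1 -> R0=(1,0,0,6) value=7
Op 9: merge R3<->R1 -> R3=(0,0,0,6) R1=(0,0,0,6)
Op 10: merge R2<->R0 -> R2=(1,0,0,6) R0=(1,0,0,6)
Op 11: inc R2 by 1 -> R2=(1,0,1,6) value=8
Op 12: inc R0 by 5 -> R0=(6,0,0,6) value=12

Answer: 1 0 1 6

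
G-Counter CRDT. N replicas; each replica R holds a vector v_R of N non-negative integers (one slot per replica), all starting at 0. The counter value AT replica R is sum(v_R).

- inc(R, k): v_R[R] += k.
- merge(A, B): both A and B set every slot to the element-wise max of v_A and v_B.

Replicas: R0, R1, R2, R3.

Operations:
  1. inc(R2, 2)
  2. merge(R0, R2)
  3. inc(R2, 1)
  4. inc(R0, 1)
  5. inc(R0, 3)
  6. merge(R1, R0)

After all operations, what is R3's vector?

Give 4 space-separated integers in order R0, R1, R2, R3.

Op 1: inc R2 by 2 -> R2=(0,0,2,0) value=2
Op 2: merge R0<->R2 -> R0=(0,0,2,0) R2=(0,0,2,0)
Op 3: inc R2 by 1 -> R2=(0,0,3,0) value=3
Op 4: inc R0 by 1 -> R0=(1,0,2,0) value=3
Op 5: inc R0 by 3 -> R0=(4,0,2,0) value=6
Op 6: merge R1<->R0 -> R1=(4,0,2,0) R0=(4,0,2,0)

Answer: 0 0 0 0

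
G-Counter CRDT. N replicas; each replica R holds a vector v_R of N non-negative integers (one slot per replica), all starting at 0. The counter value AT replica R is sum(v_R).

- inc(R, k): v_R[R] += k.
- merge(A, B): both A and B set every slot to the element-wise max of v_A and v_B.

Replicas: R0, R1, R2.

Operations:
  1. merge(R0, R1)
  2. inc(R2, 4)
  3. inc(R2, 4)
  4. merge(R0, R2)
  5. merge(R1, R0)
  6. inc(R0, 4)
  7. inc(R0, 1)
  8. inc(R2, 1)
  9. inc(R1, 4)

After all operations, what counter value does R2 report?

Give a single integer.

Answer: 9

Derivation:
Op 1: merge R0<->R1 -> R0=(0,0,0) R1=(0,0,0)
Op 2: inc R2 by 4 -> R2=(0,0,4) value=4
Op 3: inc R2 by 4 -> R2=(0,0,8) value=8
Op 4: merge R0<->R2 -> R0=(0,0,8) R2=(0,0,8)
Op 5: merge R1<->R0 -> R1=(0,0,8) R0=(0,0,8)
Op 6: inc R0 by 4 -> R0=(4,0,8) value=12
Op 7: inc R0 by 1 -> R0=(5,0,8) value=13
Op 8: inc R2 by 1 -> R2=(0,0,9) value=9
Op 9: inc R1 by 4 -> R1=(0,4,8) value=12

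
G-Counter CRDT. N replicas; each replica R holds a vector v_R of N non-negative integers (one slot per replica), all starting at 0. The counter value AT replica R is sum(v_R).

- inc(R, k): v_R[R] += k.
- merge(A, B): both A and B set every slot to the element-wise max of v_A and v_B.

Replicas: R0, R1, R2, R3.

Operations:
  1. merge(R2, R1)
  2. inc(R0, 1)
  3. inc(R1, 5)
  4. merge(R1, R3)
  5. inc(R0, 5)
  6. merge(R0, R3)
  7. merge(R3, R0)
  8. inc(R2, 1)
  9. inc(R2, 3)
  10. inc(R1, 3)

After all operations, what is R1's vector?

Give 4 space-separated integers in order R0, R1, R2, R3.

Op 1: merge R2<->R1 -> R2=(0,0,0,0) R1=(0,0,0,0)
Op 2: inc R0 by 1 -> R0=(1,0,0,0) value=1
Op 3: inc R1 by 5 -> R1=(0,5,0,0) value=5
Op 4: merge R1<->R3 -> R1=(0,5,0,0) R3=(0,5,0,0)
Op 5: inc R0 by 5 -> R0=(6,0,0,0) value=6
Op 6: merge R0<->R3 -> R0=(6,5,0,0) R3=(6,5,0,0)
Op 7: merge R3<->R0 -> R3=(6,5,0,0) R0=(6,5,0,0)
Op 8: inc R2 by 1 -> R2=(0,0,1,0) value=1
Op 9: inc R2 by 3 -> R2=(0,0,4,0) value=4
Op 10: inc R1 by 3 -> R1=(0,8,0,0) value=8

Answer: 0 8 0 0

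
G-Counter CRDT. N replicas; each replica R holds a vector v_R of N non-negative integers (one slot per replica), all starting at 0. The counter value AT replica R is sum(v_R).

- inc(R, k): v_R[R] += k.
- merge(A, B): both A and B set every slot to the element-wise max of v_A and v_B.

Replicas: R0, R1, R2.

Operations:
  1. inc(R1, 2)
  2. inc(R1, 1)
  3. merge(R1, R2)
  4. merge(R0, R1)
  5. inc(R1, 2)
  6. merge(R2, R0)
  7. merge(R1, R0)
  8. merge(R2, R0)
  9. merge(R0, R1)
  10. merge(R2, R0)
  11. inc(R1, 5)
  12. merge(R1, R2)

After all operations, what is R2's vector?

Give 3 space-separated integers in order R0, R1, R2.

Op 1: inc R1 by 2 -> R1=(0,2,0) value=2
Op 2: inc R1 by 1 -> R1=(0,3,0) value=3
Op 3: merge R1<->R2 -> R1=(0,3,0) R2=(0,3,0)
Op 4: merge R0<->R1 -> R0=(0,3,0) R1=(0,3,0)
Op 5: inc R1 by 2 -> R1=(0,5,0) value=5
Op 6: merge R2<->R0 -> R2=(0,3,0) R0=(0,3,0)
Op 7: merge R1<->R0 -> R1=(0,5,0) R0=(0,5,0)
Op 8: merge R2<->R0 -> R2=(0,5,0) R0=(0,5,0)
Op 9: merge R0<->R1 -> R0=(0,5,0) R1=(0,5,0)
Op 10: merge R2<->R0 -> R2=(0,5,0) R0=(0,5,0)
Op 11: inc R1 by 5 -> R1=(0,10,0) value=10
Op 12: merge R1<->R2 -> R1=(0,10,0) R2=(0,10,0)

Answer: 0 10 0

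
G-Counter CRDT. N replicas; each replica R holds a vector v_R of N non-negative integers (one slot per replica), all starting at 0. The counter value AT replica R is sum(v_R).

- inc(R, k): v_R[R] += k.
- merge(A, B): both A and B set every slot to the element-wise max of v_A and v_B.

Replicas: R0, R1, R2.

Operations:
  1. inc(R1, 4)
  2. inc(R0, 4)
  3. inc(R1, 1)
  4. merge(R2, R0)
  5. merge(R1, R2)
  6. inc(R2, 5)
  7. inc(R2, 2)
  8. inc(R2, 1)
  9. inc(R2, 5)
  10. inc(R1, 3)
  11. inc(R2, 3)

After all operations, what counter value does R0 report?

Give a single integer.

Op 1: inc R1 by 4 -> R1=(0,4,0) value=4
Op 2: inc R0 by 4 -> R0=(4,0,0) value=4
Op 3: inc R1 by 1 -> R1=(0,5,0) value=5
Op 4: merge R2<->R0 -> R2=(4,0,0) R0=(4,0,0)
Op 5: merge R1<->R2 -> R1=(4,5,0) R2=(4,5,0)
Op 6: inc R2 by 5 -> R2=(4,5,5) value=14
Op 7: inc R2 by 2 -> R2=(4,5,7) value=16
Op 8: inc R2 by 1 -> R2=(4,5,8) value=17
Op 9: inc R2 by 5 -> R2=(4,5,13) value=22
Op 10: inc R1 by 3 -> R1=(4,8,0) value=12
Op 11: inc R2 by 3 -> R2=(4,5,16) value=25

Answer: 4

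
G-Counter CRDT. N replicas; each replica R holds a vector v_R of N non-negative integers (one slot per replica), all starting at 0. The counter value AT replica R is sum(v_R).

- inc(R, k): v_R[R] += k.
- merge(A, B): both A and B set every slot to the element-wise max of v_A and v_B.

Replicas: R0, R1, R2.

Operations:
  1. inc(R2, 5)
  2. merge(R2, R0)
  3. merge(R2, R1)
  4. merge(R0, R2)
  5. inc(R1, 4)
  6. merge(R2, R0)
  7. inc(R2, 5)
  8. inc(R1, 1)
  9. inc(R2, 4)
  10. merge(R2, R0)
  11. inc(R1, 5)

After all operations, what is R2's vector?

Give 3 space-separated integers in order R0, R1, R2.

Op 1: inc R2 by 5 -> R2=(0,0,5) value=5
Op 2: merge R2<->R0 -> R2=(0,0,5) R0=(0,0,5)
Op 3: merge R2<->R1 -> R2=(0,0,5) R1=(0,0,5)
Op 4: merge R0<->R2 -> R0=(0,0,5) R2=(0,0,5)
Op 5: inc R1 by 4 -> R1=(0,4,5) value=9
Op 6: merge R2<->R0 -> R2=(0,0,5) R0=(0,0,5)
Op 7: inc R2 by 5 -> R2=(0,0,10) value=10
Op 8: inc R1 by 1 -> R1=(0,5,5) value=10
Op 9: inc R2 by 4 -> R2=(0,0,14) value=14
Op 10: merge R2<->R0 -> R2=(0,0,14) R0=(0,0,14)
Op 11: inc R1 by 5 -> R1=(0,10,5) value=15

Answer: 0 0 14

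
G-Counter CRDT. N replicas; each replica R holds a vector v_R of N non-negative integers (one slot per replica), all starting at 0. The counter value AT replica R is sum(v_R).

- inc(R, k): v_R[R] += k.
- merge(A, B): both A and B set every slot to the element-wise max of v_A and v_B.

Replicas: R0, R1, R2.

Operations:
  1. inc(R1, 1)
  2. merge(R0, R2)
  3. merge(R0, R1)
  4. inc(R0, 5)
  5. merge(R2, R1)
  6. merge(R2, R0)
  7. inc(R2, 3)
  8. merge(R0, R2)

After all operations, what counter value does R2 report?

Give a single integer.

Answer: 9

Derivation:
Op 1: inc R1 by 1 -> R1=(0,1,0) value=1
Op 2: merge R0<->R2 -> R0=(0,0,0) R2=(0,0,0)
Op 3: merge R0<->R1 -> R0=(0,1,0) R1=(0,1,0)
Op 4: inc R0 by 5 -> R0=(5,1,0) value=6
Op 5: merge R2<->R1 -> R2=(0,1,0) R1=(0,1,0)
Op 6: merge R2<->R0 -> R2=(5,1,0) R0=(5,1,0)
Op 7: inc R2 by 3 -> R2=(5,1,3) value=9
Op 8: merge R0<->R2 -> R0=(5,1,3) R2=(5,1,3)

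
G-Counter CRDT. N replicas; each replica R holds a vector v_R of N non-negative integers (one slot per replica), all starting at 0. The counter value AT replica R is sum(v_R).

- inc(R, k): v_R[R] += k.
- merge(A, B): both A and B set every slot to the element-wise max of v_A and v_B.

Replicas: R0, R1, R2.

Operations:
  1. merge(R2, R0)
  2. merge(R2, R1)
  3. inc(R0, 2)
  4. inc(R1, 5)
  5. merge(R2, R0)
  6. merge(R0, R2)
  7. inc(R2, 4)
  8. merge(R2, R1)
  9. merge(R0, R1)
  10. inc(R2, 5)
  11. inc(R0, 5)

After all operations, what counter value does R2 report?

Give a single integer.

Op 1: merge R2<->R0 -> R2=(0,0,0) R0=(0,0,0)
Op 2: merge R2<->R1 -> R2=(0,0,0) R1=(0,0,0)
Op 3: inc R0 by 2 -> R0=(2,0,0) value=2
Op 4: inc R1 by 5 -> R1=(0,5,0) value=5
Op 5: merge R2<->R0 -> R2=(2,0,0) R0=(2,0,0)
Op 6: merge R0<->R2 -> R0=(2,0,0) R2=(2,0,0)
Op 7: inc R2 by 4 -> R2=(2,0,4) value=6
Op 8: merge R2<->R1 -> R2=(2,5,4) R1=(2,5,4)
Op 9: merge R0<->R1 -> R0=(2,5,4) R1=(2,5,4)
Op 10: inc R2 by 5 -> R2=(2,5,9) value=16
Op 11: inc R0 by 5 -> R0=(7,5,4) value=16

Answer: 16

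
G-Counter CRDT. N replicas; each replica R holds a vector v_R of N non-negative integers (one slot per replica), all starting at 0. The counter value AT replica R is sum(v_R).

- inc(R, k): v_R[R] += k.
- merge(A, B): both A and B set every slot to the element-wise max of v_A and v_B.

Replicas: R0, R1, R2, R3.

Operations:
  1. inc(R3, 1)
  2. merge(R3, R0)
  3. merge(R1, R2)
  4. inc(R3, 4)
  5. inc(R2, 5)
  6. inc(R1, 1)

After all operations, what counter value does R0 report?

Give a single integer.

Op 1: inc R3 by 1 -> R3=(0,0,0,1) value=1
Op 2: merge R3<->R0 -> R3=(0,0,0,1) R0=(0,0,0,1)
Op 3: merge R1<->R2 -> R1=(0,0,0,0) R2=(0,0,0,0)
Op 4: inc R3 by 4 -> R3=(0,0,0,5) value=5
Op 5: inc R2 by 5 -> R2=(0,0,5,0) value=5
Op 6: inc R1 by 1 -> R1=(0,1,0,0) value=1

Answer: 1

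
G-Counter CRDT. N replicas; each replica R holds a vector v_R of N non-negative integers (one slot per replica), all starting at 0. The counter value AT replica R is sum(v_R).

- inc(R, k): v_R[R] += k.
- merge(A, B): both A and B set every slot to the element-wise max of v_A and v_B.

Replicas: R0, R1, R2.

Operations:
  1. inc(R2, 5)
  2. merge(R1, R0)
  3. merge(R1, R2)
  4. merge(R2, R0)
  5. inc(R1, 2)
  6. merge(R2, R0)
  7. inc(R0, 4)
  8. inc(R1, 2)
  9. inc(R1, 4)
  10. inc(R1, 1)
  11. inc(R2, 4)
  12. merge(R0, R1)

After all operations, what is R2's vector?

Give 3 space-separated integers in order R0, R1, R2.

Op 1: inc R2 by 5 -> R2=(0,0,5) value=5
Op 2: merge R1<->R0 -> R1=(0,0,0) R0=(0,0,0)
Op 3: merge R1<->R2 -> R1=(0,0,5) R2=(0,0,5)
Op 4: merge R2<->R0 -> R2=(0,0,5) R0=(0,0,5)
Op 5: inc R1 by 2 -> R1=(0,2,5) value=7
Op 6: merge R2<->R0 -> R2=(0,0,5) R0=(0,0,5)
Op 7: inc R0 by 4 -> R0=(4,0,5) value=9
Op 8: inc R1 by 2 -> R1=(0,4,5) value=9
Op 9: inc R1 by 4 -> R1=(0,8,5) value=13
Op 10: inc R1 by 1 -> R1=(0,9,5) value=14
Op 11: inc R2 by 4 -> R2=(0,0,9) value=9
Op 12: merge R0<->R1 -> R0=(4,9,5) R1=(4,9,5)

Answer: 0 0 9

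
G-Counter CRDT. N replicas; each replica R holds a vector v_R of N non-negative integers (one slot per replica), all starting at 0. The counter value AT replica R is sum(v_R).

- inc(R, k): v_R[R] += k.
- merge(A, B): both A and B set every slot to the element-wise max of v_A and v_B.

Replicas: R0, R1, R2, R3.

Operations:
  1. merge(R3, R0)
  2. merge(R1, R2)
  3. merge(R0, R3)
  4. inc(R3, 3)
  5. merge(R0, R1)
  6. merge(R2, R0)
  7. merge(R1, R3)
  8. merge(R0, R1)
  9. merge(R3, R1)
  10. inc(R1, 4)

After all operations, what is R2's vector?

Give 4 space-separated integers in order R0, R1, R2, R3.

Op 1: merge R3<->R0 -> R3=(0,0,0,0) R0=(0,0,0,0)
Op 2: merge R1<->R2 -> R1=(0,0,0,0) R2=(0,0,0,0)
Op 3: merge R0<->R3 -> R0=(0,0,0,0) R3=(0,0,0,0)
Op 4: inc R3 by 3 -> R3=(0,0,0,3) value=3
Op 5: merge R0<->R1 -> R0=(0,0,0,0) R1=(0,0,0,0)
Op 6: merge R2<->R0 -> R2=(0,0,0,0) R0=(0,0,0,0)
Op 7: merge R1<->R3 -> R1=(0,0,0,3) R3=(0,0,0,3)
Op 8: merge R0<->R1 -> R0=(0,0,0,3) R1=(0,0,0,3)
Op 9: merge R3<->R1 -> R3=(0,0,0,3) R1=(0,0,0,3)
Op 10: inc R1 by 4 -> R1=(0,4,0,3) value=7

Answer: 0 0 0 0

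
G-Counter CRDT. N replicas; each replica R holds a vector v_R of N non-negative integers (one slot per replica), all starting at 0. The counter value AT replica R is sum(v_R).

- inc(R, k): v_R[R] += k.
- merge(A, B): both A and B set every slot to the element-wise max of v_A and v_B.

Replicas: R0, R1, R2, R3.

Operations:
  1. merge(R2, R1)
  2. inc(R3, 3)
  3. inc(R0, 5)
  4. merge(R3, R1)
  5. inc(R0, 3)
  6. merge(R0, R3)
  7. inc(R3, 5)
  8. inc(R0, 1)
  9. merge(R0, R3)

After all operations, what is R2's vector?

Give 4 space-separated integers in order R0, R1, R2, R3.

Answer: 0 0 0 0

Derivation:
Op 1: merge R2<->R1 -> R2=(0,0,0,0) R1=(0,0,0,0)
Op 2: inc R3 by 3 -> R3=(0,0,0,3) value=3
Op 3: inc R0 by 5 -> R0=(5,0,0,0) value=5
Op 4: merge R3<->R1 -> R3=(0,0,0,3) R1=(0,0,0,3)
Op 5: inc R0 by 3 -> R0=(8,0,0,0) value=8
Op 6: merge R0<->R3 -> R0=(8,0,0,3) R3=(8,0,0,3)
Op 7: inc R3 by 5 -> R3=(8,0,0,8) value=16
Op 8: inc R0 by 1 -> R0=(9,0,0,3) value=12
Op 9: merge R0<->R3 -> R0=(9,0,0,8) R3=(9,0,0,8)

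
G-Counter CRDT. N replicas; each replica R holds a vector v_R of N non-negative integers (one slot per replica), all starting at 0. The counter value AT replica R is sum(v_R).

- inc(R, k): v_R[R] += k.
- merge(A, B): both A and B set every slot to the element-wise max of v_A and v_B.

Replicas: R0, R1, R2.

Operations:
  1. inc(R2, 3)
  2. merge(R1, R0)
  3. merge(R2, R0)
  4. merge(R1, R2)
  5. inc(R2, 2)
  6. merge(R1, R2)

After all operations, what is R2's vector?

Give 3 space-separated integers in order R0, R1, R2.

Answer: 0 0 5

Derivation:
Op 1: inc R2 by 3 -> R2=(0,0,3) value=3
Op 2: merge R1<->R0 -> R1=(0,0,0) R0=(0,0,0)
Op 3: merge R2<->R0 -> R2=(0,0,3) R0=(0,0,3)
Op 4: merge R1<->R2 -> R1=(0,0,3) R2=(0,0,3)
Op 5: inc R2 by 2 -> R2=(0,0,5) value=5
Op 6: merge R1<->R2 -> R1=(0,0,5) R2=(0,0,5)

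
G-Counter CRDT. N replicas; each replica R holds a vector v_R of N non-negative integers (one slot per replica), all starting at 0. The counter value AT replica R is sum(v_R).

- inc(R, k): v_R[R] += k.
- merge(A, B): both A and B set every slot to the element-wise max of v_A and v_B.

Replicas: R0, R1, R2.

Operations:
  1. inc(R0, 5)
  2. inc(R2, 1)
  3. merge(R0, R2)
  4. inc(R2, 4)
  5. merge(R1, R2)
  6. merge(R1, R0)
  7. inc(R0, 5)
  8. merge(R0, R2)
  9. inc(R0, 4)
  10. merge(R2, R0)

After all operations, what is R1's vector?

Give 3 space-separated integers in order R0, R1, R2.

Answer: 5 0 5

Derivation:
Op 1: inc R0 by 5 -> R0=(5,0,0) value=5
Op 2: inc R2 by 1 -> R2=(0,0,1) value=1
Op 3: merge R0<->R2 -> R0=(5,0,1) R2=(5,0,1)
Op 4: inc R2 by 4 -> R2=(5,0,5) value=10
Op 5: merge R1<->R2 -> R1=(5,0,5) R2=(5,0,5)
Op 6: merge R1<->R0 -> R1=(5,0,5) R0=(5,0,5)
Op 7: inc R0 by 5 -> R0=(10,0,5) value=15
Op 8: merge R0<->R2 -> R0=(10,0,5) R2=(10,0,5)
Op 9: inc R0 by 4 -> R0=(14,0,5) value=19
Op 10: merge R2<->R0 -> R2=(14,0,5) R0=(14,0,5)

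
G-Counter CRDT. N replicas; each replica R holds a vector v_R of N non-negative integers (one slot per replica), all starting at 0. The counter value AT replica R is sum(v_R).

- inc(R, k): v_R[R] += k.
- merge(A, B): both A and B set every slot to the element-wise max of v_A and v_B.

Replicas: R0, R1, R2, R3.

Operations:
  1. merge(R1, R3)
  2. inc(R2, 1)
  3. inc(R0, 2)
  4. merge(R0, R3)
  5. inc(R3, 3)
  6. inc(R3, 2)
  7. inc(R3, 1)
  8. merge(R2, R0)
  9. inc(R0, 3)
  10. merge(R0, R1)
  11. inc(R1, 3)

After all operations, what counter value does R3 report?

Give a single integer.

Answer: 8

Derivation:
Op 1: merge R1<->R3 -> R1=(0,0,0,0) R3=(0,0,0,0)
Op 2: inc R2 by 1 -> R2=(0,0,1,0) value=1
Op 3: inc R0 by 2 -> R0=(2,0,0,0) value=2
Op 4: merge R0<->R3 -> R0=(2,0,0,0) R3=(2,0,0,0)
Op 5: inc R3 by 3 -> R3=(2,0,0,3) value=5
Op 6: inc R3 by 2 -> R3=(2,0,0,5) value=7
Op 7: inc R3 by 1 -> R3=(2,0,0,6) value=8
Op 8: merge R2<->R0 -> R2=(2,0,1,0) R0=(2,0,1,0)
Op 9: inc R0 by 3 -> R0=(5,0,1,0) value=6
Op 10: merge R0<->R1 -> R0=(5,0,1,0) R1=(5,0,1,0)
Op 11: inc R1 by 3 -> R1=(5,3,1,0) value=9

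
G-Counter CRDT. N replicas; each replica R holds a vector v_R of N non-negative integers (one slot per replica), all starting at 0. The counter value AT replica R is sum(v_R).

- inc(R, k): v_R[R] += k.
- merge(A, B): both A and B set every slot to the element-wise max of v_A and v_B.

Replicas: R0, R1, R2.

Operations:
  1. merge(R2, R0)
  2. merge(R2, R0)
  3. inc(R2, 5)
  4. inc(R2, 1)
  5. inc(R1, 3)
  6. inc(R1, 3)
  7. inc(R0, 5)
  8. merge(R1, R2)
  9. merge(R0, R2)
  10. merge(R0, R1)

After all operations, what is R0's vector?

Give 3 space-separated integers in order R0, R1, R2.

Op 1: merge R2<->R0 -> R2=(0,0,0) R0=(0,0,0)
Op 2: merge R2<->R0 -> R2=(0,0,0) R0=(0,0,0)
Op 3: inc R2 by 5 -> R2=(0,0,5) value=5
Op 4: inc R2 by 1 -> R2=(0,0,6) value=6
Op 5: inc R1 by 3 -> R1=(0,3,0) value=3
Op 6: inc R1 by 3 -> R1=(0,6,0) value=6
Op 7: inc R0 by 5 -> R0=(5,0,0) value=5
Op 8: merge R1<->R2 -> R1=(0,6,6) R2=(0,6,6)
Op 9: merge R0<->R2 -> R0=(5,6,6) R2=(5,6,6)
Op 10: merge R0<->R1 -> R0=(5,6,6) R1=(5,6,6)

Answer: 5 6 6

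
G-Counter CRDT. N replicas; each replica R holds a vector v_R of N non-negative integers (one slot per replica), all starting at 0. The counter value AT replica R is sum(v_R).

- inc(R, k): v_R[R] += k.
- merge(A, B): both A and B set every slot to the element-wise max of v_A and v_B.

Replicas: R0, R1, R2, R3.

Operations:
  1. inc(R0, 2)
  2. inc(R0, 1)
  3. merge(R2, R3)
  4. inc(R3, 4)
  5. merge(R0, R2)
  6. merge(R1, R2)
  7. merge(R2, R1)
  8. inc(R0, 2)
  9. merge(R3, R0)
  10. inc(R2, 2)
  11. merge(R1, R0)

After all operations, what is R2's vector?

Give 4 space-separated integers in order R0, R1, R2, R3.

Answer: 3 0 2 0

Derivation:
Op 1: inc R0 by 2 -> R0=(2,0,0,0) value=2
Op 2: inc R0 by 1 -> R0=(3,0,0,0) value=3
Op 3: merge R2<->R3 -> R2=(0,0,0,0) R3=(0,0,0,0)
Op 4: inc R3 by 4 -> R3=(0,0,0,4) value=4
Op 5: merge R0<->R2 -> R0=(3,0,0,0) R2=(3,0,0,0)
Op 6: merge R1<->R2 -> R1=(3,0,0,0) R2=(3,0,0,0)
Op 7: merge R2<->R1 -> R2=(3,0,0,0) R1=(3,0,0,0)
Op 8: inc R0 by 2 -> R0=(5,0,0,0) value=5
Op 9: merge R3<->R0 -> R3=(5,0,0,4) R0=(5,0,0,4)
Op 10: inc R2 by 2 -> R2=(3,0,2,0) value=5
Op 11: merge R1<->R0 -> R1=(5,0,0,4) R0=(5,0,0,4)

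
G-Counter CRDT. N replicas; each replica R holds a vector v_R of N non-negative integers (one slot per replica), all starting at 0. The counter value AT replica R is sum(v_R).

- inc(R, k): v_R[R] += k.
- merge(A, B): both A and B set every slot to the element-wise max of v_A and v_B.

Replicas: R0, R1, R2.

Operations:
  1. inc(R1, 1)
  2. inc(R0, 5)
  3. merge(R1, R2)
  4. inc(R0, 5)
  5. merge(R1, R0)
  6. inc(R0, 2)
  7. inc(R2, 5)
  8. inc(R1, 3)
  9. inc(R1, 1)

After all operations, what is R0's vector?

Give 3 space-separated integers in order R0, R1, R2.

Answer: 12 1 0

Derivation:
Op 1: inc R1 by 1 -> R1=(0,1,0) value=1
Op 2: inc R0 by 5 -> R0=(5,0,0) value=5
Op 3: merge R1<->R2 -> R1=(0,1,0) R2=(0,1,0)
Op 4: inc R0 by 5 -> R0=(10,0,0) value=10
Op 5: merge R1<->R0 -> R1=(10,1,0) R0=(10,1,0)
Op 6: inc R0 by 2 -> R0=(12,1,0) value=13
Op 7: inc R2 by 5 -> R2=(0,1,5) value=6
Op 8: inc R1 by 3 -> R1=(10,4,0) value=14
Op 9: inc R1 by 1 -> R1=(10,5,0) value=15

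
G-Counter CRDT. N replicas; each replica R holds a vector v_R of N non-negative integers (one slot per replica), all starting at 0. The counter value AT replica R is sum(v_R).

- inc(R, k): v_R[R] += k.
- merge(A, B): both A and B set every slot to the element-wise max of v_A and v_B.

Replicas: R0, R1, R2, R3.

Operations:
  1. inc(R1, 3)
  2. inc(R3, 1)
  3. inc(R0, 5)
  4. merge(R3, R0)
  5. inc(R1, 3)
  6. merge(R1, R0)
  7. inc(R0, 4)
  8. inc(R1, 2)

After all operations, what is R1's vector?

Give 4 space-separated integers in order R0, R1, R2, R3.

Op 1: inc R1 by 3 -> R1=(0,3,0,0) value=3
Op 2: inc R3 by 1 -> R3=(0,0,0,1) value=1
Op 3: inc R0 by 5 -> R0=(5,0,0,0) value=5
Op 4: merge R3<->R0 -> R3=(5,0,0,1) R0=(5,0,0,1)
Op 5: inc R1 by 3 -> R1=(0,6,0,0) value=6
Op 6: merge R1<->R0 -> R1=(5,6,0,1) R0=(5,6,0,1)
Op 7: inc R0 by 4 -> R0=(9,6,0,1) value=16
Op 8: inc R1 by 2 -> R1=(5,8,0,1) value=14

Answer: 5 8 0 1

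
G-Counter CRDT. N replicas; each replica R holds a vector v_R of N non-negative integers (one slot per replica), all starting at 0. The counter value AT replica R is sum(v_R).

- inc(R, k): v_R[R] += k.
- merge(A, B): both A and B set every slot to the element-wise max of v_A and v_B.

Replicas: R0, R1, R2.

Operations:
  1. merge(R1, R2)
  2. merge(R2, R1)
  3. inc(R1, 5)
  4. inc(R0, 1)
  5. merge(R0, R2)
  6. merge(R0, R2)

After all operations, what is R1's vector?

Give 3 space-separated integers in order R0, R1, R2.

Op 1: merge R1<->R2 -> R1=(0,0,0) R2=(0,0,0)
Op 2: merge R2<->R1 -> R2=(0,0,0) R1=(0,0,0)
Op 3: inc R1 by 5 -> R1=(0,5,0) value=5
Op 4: inc R0 by 1 -> R0=(1,0,0) value=1
Op 5: merge R0<->R2 -> R0=(1,0,0) R2=(1,0,0)
Op 6: merge R0<->R2 -> R0=(1,0,0) R2=(1,0,0)

Answer: 0 5 0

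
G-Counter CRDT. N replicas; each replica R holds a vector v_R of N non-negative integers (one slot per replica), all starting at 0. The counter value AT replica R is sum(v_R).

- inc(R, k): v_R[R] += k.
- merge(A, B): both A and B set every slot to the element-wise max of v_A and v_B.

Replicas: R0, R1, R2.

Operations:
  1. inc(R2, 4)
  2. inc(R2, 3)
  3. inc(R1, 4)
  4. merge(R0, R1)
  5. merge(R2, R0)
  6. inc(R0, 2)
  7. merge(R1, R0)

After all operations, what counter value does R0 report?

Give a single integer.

Answer: 13

Derivation:
Op 1: inc R2 by 4 -> R2=(0,0,4) value=4
Op 2: inc R2 by 3 -> R2=(0,0,7) value=7
Op 3: inc R1 by 4 -> R1=(0,4,0) value=4
Op 4: merge R0<->R1 -> R0=(0,4,0) R1=(0,4,0)
Op 5: merge R2<->R0 -> R2=(0,4,7) R0=(0,4,7)
Op 6: inc R0 by 2 -> R0=(2,4,7) value=13
Op 7: merge R1<->R0 -> R1=(2,4,7) R0=(2,4,7)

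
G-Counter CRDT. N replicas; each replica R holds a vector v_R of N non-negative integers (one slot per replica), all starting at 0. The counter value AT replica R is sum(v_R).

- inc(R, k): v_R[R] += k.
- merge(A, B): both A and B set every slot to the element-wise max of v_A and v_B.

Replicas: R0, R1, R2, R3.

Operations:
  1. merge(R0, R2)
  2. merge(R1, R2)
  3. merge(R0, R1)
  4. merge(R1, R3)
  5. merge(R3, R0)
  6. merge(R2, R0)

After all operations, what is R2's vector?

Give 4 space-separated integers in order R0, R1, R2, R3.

Op 1: merge R0<->R2 -> R0=(0,0,0,0) R2=(0,0,0,0)
Op 2: merge R1<->R2 -> R1=(0,0,0,0) R2=(0,0,0,0)
Op 3: merge R0<->R1 -> R0=(0,0,0,0) R1=(0,0,0,0)
Op 4: merge R1<->R3 -> R1=(0,0,0,0) R3=(0,0,0,0)
Op 5: merge R3<->R0 -> R3=(0,0,0,0) R0=(0,0,0,0)
Op 6: merge R2<->R0 -> R2=(0,0,0,0) R0=(0,0,0,0)

Answer: 0 0 0 0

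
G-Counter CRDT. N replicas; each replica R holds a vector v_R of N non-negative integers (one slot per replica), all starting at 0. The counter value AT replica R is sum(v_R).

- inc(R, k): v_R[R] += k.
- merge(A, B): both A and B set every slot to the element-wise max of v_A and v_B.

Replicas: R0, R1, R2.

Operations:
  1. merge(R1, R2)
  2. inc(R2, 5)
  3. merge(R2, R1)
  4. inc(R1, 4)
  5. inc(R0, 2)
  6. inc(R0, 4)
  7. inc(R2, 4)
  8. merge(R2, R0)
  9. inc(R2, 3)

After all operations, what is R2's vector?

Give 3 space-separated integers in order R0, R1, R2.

Answer: 6 0 12

Derivation:
Op 1: merge R1<->R2 -> R1=(0,0,0) R2=(0,0,0)
Op 2: inc R2 by 5 -> R2=(0,0,5) value=5
Op 3: merge R2<->R1 -> R2=(0,0,5) R1=(0,0,5)
Op 4: inc R1 by 4 -> R1=(0,4,5) value=9
Op 5: inc R0 by 2 -> R0=(2,0,0) value=2
Op 6: inc R0 by 4 -> R0=(6,0,0) value=6
Op 7: inc R2 by 4 -> R2=(0,0,9) value=9
Op 8: merge R2<->R0 -> R2=(6,0,9) R0=(6,0,9)
Op 9: inc R2 by 3 -> R2=(6,0,12) value=18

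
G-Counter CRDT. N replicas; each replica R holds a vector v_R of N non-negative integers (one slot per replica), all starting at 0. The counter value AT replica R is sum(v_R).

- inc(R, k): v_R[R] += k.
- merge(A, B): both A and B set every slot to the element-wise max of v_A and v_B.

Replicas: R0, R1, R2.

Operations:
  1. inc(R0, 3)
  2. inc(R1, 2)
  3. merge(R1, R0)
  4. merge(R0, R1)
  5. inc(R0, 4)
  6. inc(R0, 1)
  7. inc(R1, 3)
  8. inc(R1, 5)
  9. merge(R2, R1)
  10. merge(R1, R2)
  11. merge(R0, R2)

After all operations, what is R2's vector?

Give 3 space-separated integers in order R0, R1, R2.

Op 1: inc R0 by 3 -> R0=(3,0,0) value=3
Op 2: inc R1 by 2 -> R1=(0,2,0) value=2
Op 3: merge R1<->R0 -> R1=(3,2,0) R0=(3,2,0)
Op 4: merge R0<->R1 -> R0=(3,2,0) R1=(3,2,0)
Op 5: inc R0 by 4 -> R0=(7,2,0) value=9
Op 6: inc R0 by 1 -> R0=(8,2,0) value=10
Op 7: inc R1 by 3 -> R1=(3,5,0) value=8
Op 8: inc R1 by 5 -> R1=(3,10,0) value=13
Op 9: merge R2<->R1 -> R2=(3,10,0) R1=(3,10,0)
Op 10: merge R1<->R2 -> R1=(3,10,0) R2=(3,10,0)
Op 11: merge R0<->R2 -> R0=(8,10,0) R2=(8,10,0)

Answer: 8 10 0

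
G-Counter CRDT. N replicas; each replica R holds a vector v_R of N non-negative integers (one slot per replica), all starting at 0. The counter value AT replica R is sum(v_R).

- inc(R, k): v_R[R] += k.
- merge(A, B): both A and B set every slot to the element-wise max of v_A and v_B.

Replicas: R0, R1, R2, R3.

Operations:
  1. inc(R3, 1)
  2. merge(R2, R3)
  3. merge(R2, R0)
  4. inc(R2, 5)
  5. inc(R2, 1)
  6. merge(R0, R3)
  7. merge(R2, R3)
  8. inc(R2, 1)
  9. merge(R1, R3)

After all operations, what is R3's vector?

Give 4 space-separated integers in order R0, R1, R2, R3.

Answer: 0 0 6 1

Derivation:
Op 1: inc R3 by 1 -> R3=(0,0,0,1) value=1
Op 2: merge R2<->R3 -> R2=(0,0,0,1) R3=(0,0,0,1)
Op 3: merge R2<->R0 -> R2=(0,0,0,1) R0=(0,0,0,1)
Op 4: inc R2 by 5 -> R2=(0,0,5,1) value=6
Op 5: inc R2 by 1 -> R2=(0,0,6,1) value=7
Op 6: merge R0<->R3 -> R0=(0,0,0,1) R3=(0,0,0,1)
Op 7: merge R2<->R3 -> R2=(0,0,6,1) R3=(0,0,6,1)
Op 8: inc R2 by 1 -> R2=(0,0,7,1) value=8
Op 9: merge R1<->R3 -> R1=(0,0,6,1) R3=(0,0,6,1)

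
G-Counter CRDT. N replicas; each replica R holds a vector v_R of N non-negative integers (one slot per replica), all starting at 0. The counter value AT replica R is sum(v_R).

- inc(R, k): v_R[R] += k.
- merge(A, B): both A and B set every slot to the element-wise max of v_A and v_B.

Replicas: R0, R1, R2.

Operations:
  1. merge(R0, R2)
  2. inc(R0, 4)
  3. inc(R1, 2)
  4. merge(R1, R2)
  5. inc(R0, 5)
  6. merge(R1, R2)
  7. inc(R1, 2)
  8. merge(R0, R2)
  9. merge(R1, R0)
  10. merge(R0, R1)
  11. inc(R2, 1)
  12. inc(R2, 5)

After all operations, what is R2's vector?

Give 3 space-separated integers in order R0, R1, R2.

Op 1: merge R0<->R2 -> R0=(0,0,0) R2=(0,0,0)
Op 2: inc R0 by 4 -> R0=(4,0,0) value=4
Op 3: inc R1 by 2 -> R1=(0,2,0) value=2
Op 4: merge R1<->R2 -> R1=(0,2,0) R2=(0,2,0)
Op 5: inc R0 by 5 -> R0=(9,0,0) value=9
Op 6: merge R1<->R2 -> R1=(0,2,0) R2=(0,2,0)
Op 7: inc R1 by 2 -> R1=(0,4,0) value=4
Op 8: merge R0<->R2 -> R0=(9,2,0) R2=(9,2,0)
Op 9: merge R1<->R0 -> R1=(9,4,0) R0=(9,4,0)
Op 10: merge R0<->R1 -> R0=(9,4,0) R1=(9,4,0)
Op 11: inc R2 by 1 -> R2=(9,2,1) value=12
Op 12: inc R2 by 5 -> R2=(9,2,6) value=17

Answer: 9 2 6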